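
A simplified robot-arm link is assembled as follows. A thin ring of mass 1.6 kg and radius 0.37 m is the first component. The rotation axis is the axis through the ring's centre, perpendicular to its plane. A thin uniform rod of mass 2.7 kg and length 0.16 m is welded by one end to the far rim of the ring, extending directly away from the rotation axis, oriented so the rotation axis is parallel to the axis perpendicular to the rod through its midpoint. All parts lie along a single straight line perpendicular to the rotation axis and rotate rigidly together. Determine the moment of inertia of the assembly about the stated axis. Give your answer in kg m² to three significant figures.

0.772

Thin ring: I_cm = MR² = (1.6)(0.37)² = 0.21904 kg m²; axis through the centre, so I = 0.21904 kg m².
Thin rod: I_cm = (1/12)ML² = (1/12)(2.7)(0.16)² = 0.00576 kg m²; centre at d = 0.37 + 0.08 = 0.45 m, so the parallel axis theorem gives I = 0.00576 + (2.7)(0.45)² = 0.55251 kg m².
Total I = 0.21904 + 0.55251 = 0.77155 kg m².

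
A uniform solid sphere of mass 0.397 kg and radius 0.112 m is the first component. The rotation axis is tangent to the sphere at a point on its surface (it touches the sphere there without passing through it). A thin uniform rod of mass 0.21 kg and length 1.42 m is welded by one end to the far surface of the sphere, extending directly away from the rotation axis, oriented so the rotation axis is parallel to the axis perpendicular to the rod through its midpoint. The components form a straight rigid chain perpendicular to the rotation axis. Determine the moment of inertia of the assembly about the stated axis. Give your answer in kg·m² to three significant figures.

Solid sphere: I_cm = (2/5)MR² = (2/5)(0.397)(0.112)² = 0.001992 kg·m²; centre at d = 0.112 m, so I = I_cm + Md² gives I = 0.001992 + (0.397)(0.112)² = 0.006972 kg·m².
Thin rod: I_cm = (1/12)ML² = (1/12)(0.21)(1.42)² = 0.035287 kg·m²; centre at d = 0.112 + 0.112 + 0.71 = 0.934 m, so I = I_cm + Md² gives I = 0.035287 + (0.21)(0.934)² = 0.21848 kg·m².
Total I = 0.006972 + 0.21848 = 0.22545 kg·m².

0.225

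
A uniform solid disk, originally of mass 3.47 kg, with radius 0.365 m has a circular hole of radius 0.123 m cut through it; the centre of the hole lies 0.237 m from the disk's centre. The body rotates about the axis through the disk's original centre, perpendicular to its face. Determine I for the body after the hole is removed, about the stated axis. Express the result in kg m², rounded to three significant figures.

0.206

Unpierced body about its centre: I₀ = (1/2)MR² = (1/2)(3.47)(0.365)² = 0.23115 kg m².
The removed disk has mass m = M·(r/R)² = (3.47)(0.123/0.365)² = 0.39405 kg (same uniform areal density).
Its moment of inertia about the rotation axis (parallel-axis theorem): I_hole = (1/2)mr² + md² = (1/2)(0.39405)(0.123)² + (0.39405)(0.237)² = 0.025114 kg m².
Treating the hole as negative mass, I = I₀ − I_hole = 0.23115 − 0.025114 = 0.20603 kg m².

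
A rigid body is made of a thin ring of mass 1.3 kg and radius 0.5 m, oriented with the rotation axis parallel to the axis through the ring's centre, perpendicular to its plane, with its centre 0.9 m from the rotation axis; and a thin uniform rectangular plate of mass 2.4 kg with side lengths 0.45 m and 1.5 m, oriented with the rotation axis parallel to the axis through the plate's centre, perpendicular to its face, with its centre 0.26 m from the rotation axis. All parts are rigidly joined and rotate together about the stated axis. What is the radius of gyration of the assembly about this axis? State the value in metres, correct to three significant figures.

Thin ring: I_cm = MR² = (1.3)(0.5)² = 0.325 kg·m²; centre at d = 0.9 m, so I = I_cm + Md² gives I = 0.325 + (1.3)(0.9)² = 1.378 kg·m².
Rectangular plate: I_cm = (1/12)M(a²+b²) = (1/12)(2.4)[(0.45)² + (1.5)²] = 0.4905 kg·m²; centre at d = 0.26 m, so I = I_cm + Md² gives I = 0.4905 + (2.4)(0.26)² = 0.65274 kg·m².
Total I = 2.0307 kg·m²; total mass M = 3.7 kg.
k = √(I/M) = √(2.0307/3.7) = 0.74084 m.

0.741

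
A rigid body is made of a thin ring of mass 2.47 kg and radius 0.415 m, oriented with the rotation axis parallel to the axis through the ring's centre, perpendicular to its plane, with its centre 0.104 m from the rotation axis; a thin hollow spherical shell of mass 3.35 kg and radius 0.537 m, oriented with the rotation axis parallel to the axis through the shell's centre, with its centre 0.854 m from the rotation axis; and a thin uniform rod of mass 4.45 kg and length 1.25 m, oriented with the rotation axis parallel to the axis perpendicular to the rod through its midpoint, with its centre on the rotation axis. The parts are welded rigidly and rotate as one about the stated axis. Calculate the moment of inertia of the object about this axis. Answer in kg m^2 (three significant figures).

4.12

Thin ring: I_cm = MR² = (2.47)(0.415)² = 0.4254 kg m^2; centre at d = 0.104 m, so I = I_cm + Md² gives I = 0.4254 + (2.47)(0.104)² = 0.45211 kg m^2.
Spherical shell: I_cm = (2/3)MR² = (2/3)(3.35)(0.537)² = 0.64402 kg m^2; centre at d = 0.854 m, so I = I_cm + Md² gives I = 0.64402 + (3.35)(0.854)² = 3.0872 kg m^2.
Thin rod: I_cm = (1/12)ML² = (1/12)(4.45)(1.25)² = 0.57943 kg m^2; axis through the centre, so I = 0.57943 kg m^2.
Total I = 0.45211 + 3.0872 + 0.57943 = 4.1188 kg m^2.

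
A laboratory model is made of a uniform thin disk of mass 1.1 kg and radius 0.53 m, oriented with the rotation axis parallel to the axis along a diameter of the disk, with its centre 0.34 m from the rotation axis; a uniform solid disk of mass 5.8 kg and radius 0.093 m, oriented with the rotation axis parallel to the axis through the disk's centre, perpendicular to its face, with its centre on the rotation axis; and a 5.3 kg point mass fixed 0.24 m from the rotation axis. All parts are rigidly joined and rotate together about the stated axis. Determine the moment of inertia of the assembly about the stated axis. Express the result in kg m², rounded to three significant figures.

Thin disk: I_cm = (1/4)MR² = (1/4)(1.1)(0.53)² = 0.077248 kg m²; centre at d = 0.34 m, so the parallel axis theorem gives I = 0.077248 + (1.1)(0.34)² = 0.20441 kg m².
Solid disk: I_cm = (1/2)MR² = (1/2)(5.8)(0.093)² = 0.025082 kg m²; axis through the centre, so I = 0.025082 kg m².
Point mass: I_cm = 0; centre at d = 0.24 m, so the parallel axis theorem gives I = 0 + (5.3)(0.24)² = 0.30528 kg m².
Total I = 0.20441 + 0.025082 + 0.30528 = 0.53477 kg m².

0.535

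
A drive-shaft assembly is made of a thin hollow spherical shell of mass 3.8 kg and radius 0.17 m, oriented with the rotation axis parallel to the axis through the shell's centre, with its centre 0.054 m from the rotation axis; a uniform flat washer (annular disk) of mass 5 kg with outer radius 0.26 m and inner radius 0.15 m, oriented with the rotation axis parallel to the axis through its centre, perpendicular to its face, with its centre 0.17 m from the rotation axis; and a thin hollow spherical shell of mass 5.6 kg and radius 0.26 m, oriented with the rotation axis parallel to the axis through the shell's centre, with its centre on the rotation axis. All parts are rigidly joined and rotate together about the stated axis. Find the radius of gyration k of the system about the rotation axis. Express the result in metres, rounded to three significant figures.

Spherical shell: I_cm = (2/3)MR² = (2/3)(3.8)(0.17)² = 0.073213 kg m²; centre at d = 0.054 m, so the parallel axis theorem gives I = 0.073213 + (3.8)(0.054)² = 0.084294 kg m².
Annular disk: I_cm = (1/2)M(R²+r²) = (1/2)(5)[(0.26)² + (0.15)²] = 0.22525 kg m²; centre at d = 0.17 m, so the parallel axis theorem gives I = 0.22525 + (5)(0.17)² = 0.36975 kg m².
Spherical shell: I_cm = (2/3)MR² = (2/3)(5.6)(0.26)² = 0.25237 kg m²; axis through the centre, so I = 0.25237 kg m².
Total I = 0.70642 kg m²; total mass M = 14.4 kg.
k = √(I/M) = √(0.70642/14.4) = 0.22149 m.

0.221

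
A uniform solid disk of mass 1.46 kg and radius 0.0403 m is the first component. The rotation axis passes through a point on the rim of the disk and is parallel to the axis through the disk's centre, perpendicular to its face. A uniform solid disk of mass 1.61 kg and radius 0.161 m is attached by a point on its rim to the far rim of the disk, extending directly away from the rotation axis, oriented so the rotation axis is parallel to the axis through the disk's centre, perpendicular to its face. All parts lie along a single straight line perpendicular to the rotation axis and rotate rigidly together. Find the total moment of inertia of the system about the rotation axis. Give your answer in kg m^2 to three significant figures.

Solid disk: I_cm = (1/2)MR² = (1/2)(1.46)(0.0403)² = 0.0011856 kg m^2; centre at d = 0.0403 m, so the parallel axis theorem gives I = 0.0011856 + (1.46)(0.0403)² = 0.0035568 kg m^2.
Solid disk: I_cm = (1/2)MR² = (1/2)(1.61)(0.161)² = 0.020866 kg m^2; centre at d = 0.0403 + 0.0403 + 0.161 = 0.2416 m, so the parallel axis theorem gives I = 0.020866 + (1.61)(0.2416)² = 0.11484 kg m^2.
Total I = 0.0035568 + 0.11484 = 0.1184 kg m^2.

0.118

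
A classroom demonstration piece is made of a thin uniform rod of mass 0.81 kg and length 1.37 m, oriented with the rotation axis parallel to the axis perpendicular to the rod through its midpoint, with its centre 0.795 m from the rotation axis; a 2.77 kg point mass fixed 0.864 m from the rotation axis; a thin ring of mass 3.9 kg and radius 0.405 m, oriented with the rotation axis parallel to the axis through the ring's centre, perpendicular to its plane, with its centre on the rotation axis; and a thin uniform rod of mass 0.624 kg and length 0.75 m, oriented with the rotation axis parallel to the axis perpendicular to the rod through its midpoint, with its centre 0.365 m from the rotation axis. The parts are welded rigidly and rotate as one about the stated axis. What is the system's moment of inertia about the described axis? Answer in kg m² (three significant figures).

Thin rod: I_cm = (1/12)ML² = (1/12)(0.81)(1.37)² = 0.12669 kg m²; centre at d = 0.795 m, so the parallel axis theorem gives I = 0.12669 + (0.81)(0.795)² = 0.63863 kg m².
Point mass: I_cm = 0; centre at d = 0.864 m, so the parallel axis theorem gives I = 0 + (2.77)(0.864)² = 2.0678 kg m².
Thin ring: I_cm = MR² = (3.9)(0.405)² = 0.6397 kg m²; axis through the centre, so I = 0.6397 kg m².
Thin rod: I_cm = (1/12)ML² = (1/12)(0.624)(0.75)² = 0.02925 kg m²; centre at d = 0.365 m, so the parallel axis theorem gives I = 0.02925 + (0.624)(0.365)² = 0.11238 kg m².
Total I = 0.63863 + 2.0678 + 0.6397 + 0.11238 = 3.4585 kg m².

3.46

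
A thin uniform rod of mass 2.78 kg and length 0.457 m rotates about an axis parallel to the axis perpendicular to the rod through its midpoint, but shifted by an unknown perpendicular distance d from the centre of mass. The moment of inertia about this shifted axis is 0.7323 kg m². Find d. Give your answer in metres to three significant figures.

About the centre-of-mass axis, I_cm = (1/12)ML² = (1/12)(2.78)(0.457)² = 0.048383 kg m².
Parallel axis theorem: I = I_cm + Md², so Md² = 0.7323 − 0.048383 = 0.68392 kg m².
d = √(0.68392 / 2.78) = 0.496 m.

0.496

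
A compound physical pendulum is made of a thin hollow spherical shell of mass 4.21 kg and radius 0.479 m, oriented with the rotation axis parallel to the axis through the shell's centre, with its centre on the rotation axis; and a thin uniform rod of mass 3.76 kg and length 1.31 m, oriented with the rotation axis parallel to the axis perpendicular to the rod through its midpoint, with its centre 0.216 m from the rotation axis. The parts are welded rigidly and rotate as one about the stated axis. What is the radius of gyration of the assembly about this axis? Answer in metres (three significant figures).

0.413

Spherical shell: I_cm = (2/3)MR² = (2/3)(4.21)(0.479)² = 0.64396 kg·m²; axis through the centre, so I = 0.64396 kg·m².
Thin rod: I_cm = (1/12)ML² = (1/12)(3.76)(1.31)² = 0.53771 kg·m²; centre at d = 0.216 m, so I = I_cm + Md² gives I = 0.53771 + (3.76)(0.216)² = 0.71314 kg·m².
Total I = 1.3571 kg·m²; total mass M = 7.97 kg.
k = √(I/M) = √(1.3571/7.97) = 0.41265 m.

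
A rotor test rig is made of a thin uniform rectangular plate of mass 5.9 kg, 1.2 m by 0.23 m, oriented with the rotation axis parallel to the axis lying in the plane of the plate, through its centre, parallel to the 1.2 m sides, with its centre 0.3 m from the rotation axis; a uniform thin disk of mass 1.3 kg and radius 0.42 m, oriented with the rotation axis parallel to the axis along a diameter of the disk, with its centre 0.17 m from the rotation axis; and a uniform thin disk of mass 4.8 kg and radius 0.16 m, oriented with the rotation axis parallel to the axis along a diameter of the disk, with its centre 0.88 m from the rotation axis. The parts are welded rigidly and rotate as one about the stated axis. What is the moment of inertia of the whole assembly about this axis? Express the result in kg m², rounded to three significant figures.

4.40

Rectangular plate: I_cm = (1/12)Mb² = (1/12)(5.9)(0.23)² = 0.026009 kg m²; centre at d = 0.3 m, so I = I_cm + Md² gives I = 0.026009 + (5.9)(0.3)² = 0.55701 kg m².
Thin disk: I_cm = (1/4)MR² = (1/4)(1.3)(0.42)² = 0.05733 kg m²; centre at d = 0.17 m, so I = I_cm + Md² gives I = 0.05733 + (1.3)(0.17)² = 0.0949 kg m².
Thin disk: I_cm = (1/4)MR² = (1/4)(4.8)(0.16)² = 0.03072 kg m²; centre at d = 0.88 m, so I = I_cm + Md² gives I = 0.03072 + (4.8)(0.88)² = 3.7478 kg m².
Total I = 0.55701 + 0.0949 + 3.7478 = 4.3997 kg m².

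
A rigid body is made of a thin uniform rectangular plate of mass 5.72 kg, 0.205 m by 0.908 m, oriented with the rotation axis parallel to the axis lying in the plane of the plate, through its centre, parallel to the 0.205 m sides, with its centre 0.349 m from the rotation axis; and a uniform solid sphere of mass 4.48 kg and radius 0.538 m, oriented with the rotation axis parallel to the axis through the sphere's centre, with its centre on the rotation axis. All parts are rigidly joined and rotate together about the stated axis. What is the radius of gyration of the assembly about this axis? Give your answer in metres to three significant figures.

0.397

Rectangular plate: I_cm = (1/12)Mb² = (1/12)(5.72)(0.908)² = 0.39299 kg m^2; centre at d = 0.349 m, so the parallel axis theorem gives I = 0.39299 + (5.72)(0.349)² = 1.0897 kg m^2.
Solid sphere: I_cm = (2/5)MR² = (2/5)(4.48)(0.538)² = 0.51868 kg m^2; axis through the centre, so I = 0.51868 kg m^2.
Total I = 1.6084 kg m^2; total mass M = 10.2 kg.
k = √(I/M) = √(1.6084/10.2) = 0.39709 m.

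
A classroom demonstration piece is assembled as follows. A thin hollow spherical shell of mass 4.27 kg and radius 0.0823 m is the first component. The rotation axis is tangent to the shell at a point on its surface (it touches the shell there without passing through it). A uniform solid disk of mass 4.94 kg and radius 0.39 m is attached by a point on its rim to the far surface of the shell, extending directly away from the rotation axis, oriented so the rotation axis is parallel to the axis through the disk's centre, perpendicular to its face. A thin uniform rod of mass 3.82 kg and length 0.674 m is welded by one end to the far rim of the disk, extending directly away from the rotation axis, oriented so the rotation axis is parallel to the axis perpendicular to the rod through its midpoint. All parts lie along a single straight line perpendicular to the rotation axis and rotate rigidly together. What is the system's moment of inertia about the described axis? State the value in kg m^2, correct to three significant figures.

8.36

Spherical shell: I_cm = (2/3)MR² = (2/3)(4.27)(0.0823)² = 0.019281 kg m^2; centre at d = 0.0823 m, so the parallel axis theorem gives I = 0.019281 + (4.27)(0.0823)² = 0.048203 kg m^2.
Solid disk: I_cm = (1/2)MR² = (1/2)(4.94)(0.39)² = 0.37569 kg m^2; centre at d = 0.0823 + 0.0823 + 0.39 = 0.5546 m, so the parallel axis theorem gives I = 0.37569 + (4.94)(0.5546)² = 1.8951 kg m^2.
Thin rod: I_cm = (1/12)ML² = (1/12)(3.82)(0.674)² = 0.14461 kg m^2; centre at d = 0.0823 + 0.0823 + 0.39 + 0.39 + 0.337 = 1.2816 m, so the parallel axis theorem gives I = 0.14461 + (3.82)(1.2816)² = 6.419 kg m^2.
Total I = 0.048203 + 1.8951 + 6.419 = 8.3623 kg m^2.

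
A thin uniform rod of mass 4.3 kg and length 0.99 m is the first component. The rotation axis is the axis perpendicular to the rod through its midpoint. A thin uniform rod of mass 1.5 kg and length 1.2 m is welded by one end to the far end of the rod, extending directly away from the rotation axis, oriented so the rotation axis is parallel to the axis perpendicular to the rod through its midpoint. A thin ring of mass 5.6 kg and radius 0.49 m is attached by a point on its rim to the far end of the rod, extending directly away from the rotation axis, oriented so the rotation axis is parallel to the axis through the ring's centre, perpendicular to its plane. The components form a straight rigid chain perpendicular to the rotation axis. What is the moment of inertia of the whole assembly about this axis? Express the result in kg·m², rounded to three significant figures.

30.4

Thin rod: I_cm = (1/12)ML² = (1/12)(4.3)(0.99)² = 0.3512 kg·m²; axis through the centre, so I = 0.3512 kg·m².
Thin rod: I_cm = (1/12)ML² = (1/12)(1.5)(1.2)² = 0.18 kg·m²; centre at d = 0.495 + 0.6 = 1.095 m, so I = I_cm + Md² gives I = 0.18 + (1.5)(1.095)² = 1.9785 kg·m².
Thin ring: I_cm = MR² = (5.6)(0.49)² = 1.3446 kg·m²; centre at d = 0.495 + 0.6 + 0.6 + 0.49 = 2.185 m, so I = I_cm + Md² gives I = 1.3446 + (5.6)(2.185)² = 28.08 kg·m².
Total I = 0.3512 + 1.9785 + 28.08 = 30.41 kg·m².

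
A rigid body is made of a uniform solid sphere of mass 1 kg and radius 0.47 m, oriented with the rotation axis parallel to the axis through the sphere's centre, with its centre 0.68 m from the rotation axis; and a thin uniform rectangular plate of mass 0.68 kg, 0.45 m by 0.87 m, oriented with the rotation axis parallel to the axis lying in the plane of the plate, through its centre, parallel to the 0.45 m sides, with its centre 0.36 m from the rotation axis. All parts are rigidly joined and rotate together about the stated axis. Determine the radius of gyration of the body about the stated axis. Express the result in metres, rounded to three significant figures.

0.637

Solid sphere: I_cm = (2/5)MR² = (2/5)(1)(0.47)² = 0.08836 kg·m²; centre at d = 0.68 m, so I = I_cm + Md² gives I = 0.08836 + (1)(0.68)² = 0.55076 kg·m².
Rectangular plate: I_cm = (1/12)Mb² = (1/12)(0.68)(0.87)² = 0.042891 kg·m²; centre at d = 0.36 m, so I = I_cm + Md² gives I = 0.042891 + (0.68)(0.36)² = 0.13102 kg·m².
Total I = 0.68178 kg·m²; total mass M = 1.68 kg.
k = √(I/M) = √(0.68178/1.68) = 0.63704 m.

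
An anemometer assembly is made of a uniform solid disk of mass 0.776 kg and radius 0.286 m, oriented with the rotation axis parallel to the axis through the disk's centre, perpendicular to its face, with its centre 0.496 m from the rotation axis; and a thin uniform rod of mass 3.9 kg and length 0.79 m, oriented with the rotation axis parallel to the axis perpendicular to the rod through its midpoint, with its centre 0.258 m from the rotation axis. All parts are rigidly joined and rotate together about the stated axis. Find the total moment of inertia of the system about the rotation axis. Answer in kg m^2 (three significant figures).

Solid disk: I_cm = (1/2)MR² = (1/2)(0.776)(0.286)² = 0.031737 kg m^2; centre at d = 0.496 m, so I = I_cm + Md² gives I = 0.031737 + (0.776)(0.496)² = 0.22265 kg m^2.
Thin rod: I_cm = (1/12)ML² = (1/12)(3.9)(0.79)² = 0.20283 kg m^2; centre at d = 0.258 m, so I = I_cm + Md² gives I = 0.20283 + (3.9)(0.258)² = 0.46243 kg m^2.
Total I = 0.22265 + 0.46243 = 0.68508 kg m^2.

0.685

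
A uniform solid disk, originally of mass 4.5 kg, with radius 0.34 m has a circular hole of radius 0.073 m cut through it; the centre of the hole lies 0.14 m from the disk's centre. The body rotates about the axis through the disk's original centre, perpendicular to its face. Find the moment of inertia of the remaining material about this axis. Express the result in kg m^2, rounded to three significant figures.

Unpierced body about its centre: I₀ = (1/2)MR² = (1/2)(4.5)(0.34)² = 0.2601 kg m^2.
The removed disk has mass m = M·(r/R)² = (4.5)(0.073/0.34)² = 0.20744 kg (same uniform areal density).
Its moment of inertia about the rotation axis (parallel-axis theorem): I_hole = (1/2)mr² + md² = (1/2)(0.20744)(0.073)² + (0.20744)(0.14)² = 0.0046186 kg m^2.
Treating the hole as negative mass, I = I₀ − I_hole = 0.2601 − 0.0046186 = 0.25548 kg m^2.

0.255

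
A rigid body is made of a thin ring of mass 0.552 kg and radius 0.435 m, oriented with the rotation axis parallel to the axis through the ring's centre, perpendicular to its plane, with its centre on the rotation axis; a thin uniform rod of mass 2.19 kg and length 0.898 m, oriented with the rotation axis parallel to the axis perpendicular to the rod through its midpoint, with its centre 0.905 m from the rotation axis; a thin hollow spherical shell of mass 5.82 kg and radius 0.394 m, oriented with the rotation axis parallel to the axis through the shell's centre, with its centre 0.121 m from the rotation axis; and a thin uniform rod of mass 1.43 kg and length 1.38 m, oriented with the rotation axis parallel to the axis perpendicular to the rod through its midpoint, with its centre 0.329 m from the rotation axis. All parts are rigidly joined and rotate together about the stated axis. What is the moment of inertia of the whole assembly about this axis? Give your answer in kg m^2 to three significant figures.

3.11

Thin ring: I_cm = MR² = (0.552)(0.435)² = 0.10445 kg m^2; axis through the centre, so I = 0.10445 kg m^2.
Thin rod: I_cm = (1/12)ML² = (1/12)(2.19)(0.898)² = 0.14717 kg m^2; centre at d = 0.905 m, so the parallel axis theorem gives I = 0.14717 + (2.19)(0.905)² = 1.9408 kg m^2.
Spherical shell: I_cm = (2/3)MR² = (2/3)(5.82)(0.394)² = 0.60232 kg m^2; centre at d = 0.121 m, so the parallel axis theorem gives I = 0.60232 + (5.82)(0.121)² = 0.68753 kg m^2.
Thin rod: I_cm = (1/12)ML² = (1/12)(1.43)(1.38)² = 0.22694 kg m^2; centre at d = 0.329 m, so the parallel axis theorem gives I = 0.22694 + (1.43)(0.329)² = 0.38173 kg m^2.
Total I = 0.10445 + 1.9408 + 0.68753 + 0.38173 = 3.1145 kg m^2.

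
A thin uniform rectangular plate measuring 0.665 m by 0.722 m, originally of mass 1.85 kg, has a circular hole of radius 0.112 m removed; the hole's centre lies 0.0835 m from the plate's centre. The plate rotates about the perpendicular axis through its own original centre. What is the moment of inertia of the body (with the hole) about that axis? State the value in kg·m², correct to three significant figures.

Unpierced body about its centre: I₀ = (1/12)M(a²+b²) = (1/12)(1.85)[(0.665)² + (0.722)²] = 0.14854 kg·m².
The removed disk has mass m = M·πr²/(ab) = (1.85)·π(0.112)²/(0.665·0.722) = 0.15184 kg (same uniform areal density).
Its moment of inertia about the rotation axis (parallel-axis theorem): I_hole = (1/2)mr² + md² = (1/2)(0.15184)(0.112)² + (0.15184)(0.0835)² = 0.0020111 kg·m².
Treating the hole as negative mass, I = I₀ − I_hole = 0.14854 − 0.0020111 = 0.14653 kg·m².

0.147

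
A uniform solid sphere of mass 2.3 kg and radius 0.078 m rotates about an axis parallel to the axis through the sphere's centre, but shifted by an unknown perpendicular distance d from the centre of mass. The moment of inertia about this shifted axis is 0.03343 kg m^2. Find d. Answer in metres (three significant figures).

0.110

About the centre-of-mass axis, I_cm = (2/5)MR² = (2/5)(2.3)(0.078)² = 0.0055973 kg m^2.
Parallel axis theorem: I = I_cm + Md², so Md² = 0.03343 − 0.0055973 = 0.027833 kg m^2.
d = √(0.027833 / 2.3) = 0.11001 m.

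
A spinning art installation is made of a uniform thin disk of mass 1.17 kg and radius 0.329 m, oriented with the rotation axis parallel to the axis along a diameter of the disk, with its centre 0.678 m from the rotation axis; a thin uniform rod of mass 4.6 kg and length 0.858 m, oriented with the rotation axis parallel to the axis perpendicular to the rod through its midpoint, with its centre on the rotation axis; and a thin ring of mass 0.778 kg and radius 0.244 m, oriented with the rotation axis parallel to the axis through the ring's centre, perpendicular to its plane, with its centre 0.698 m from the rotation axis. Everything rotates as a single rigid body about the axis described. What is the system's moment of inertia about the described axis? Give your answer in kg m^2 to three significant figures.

1.28

Thin disk: I_cm = (1/4)MR² = (1/4)(1.17)(0.329)² = 0.03166 kg m^2; centre at d = 0.678 m, so I = I_cm + Md² gives I = 0.03166 + (1.17)(0.678)² = 0.56949 kg m^2.
Thin rod: I_cm = (1/12)ML² = (1/12)(4.6)(0.858)² = 0.2822 kg m^2; axis through the centre, so I = 0.2822 kg m^2.
Thin ring: I_cm = MR² = (0.778)(0.244)² = 0.046319 kg m^2; centre at d = 0.698 m, so I = I_cm + Md² gives I = 0.046319 + (0.778)(0.698)² = 0.42536 kg m^2.
Total I = 0.56949 + 0.2822 + 0.42536 = 1.2771 kg m^2.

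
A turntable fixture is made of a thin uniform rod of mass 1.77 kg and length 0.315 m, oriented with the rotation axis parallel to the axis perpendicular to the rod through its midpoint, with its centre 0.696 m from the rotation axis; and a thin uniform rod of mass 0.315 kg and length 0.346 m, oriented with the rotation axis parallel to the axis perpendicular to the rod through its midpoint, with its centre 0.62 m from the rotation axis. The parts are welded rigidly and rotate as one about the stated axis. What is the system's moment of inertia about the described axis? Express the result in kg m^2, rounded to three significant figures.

0.996

Thin rod: I_cm = (1/12)ML² = (1/12)(1.77)(0.315)² = 0.014636 kg m^2; centre at d = 0.696 m, so I = I_cm + Md² gives I = 0.014636 + (1.77)(0.696)² = 0.87205 kg m^2.
Thin rod: I_cm = (1/12)ML² = (1/12)(0.315)(0.346)² = 0.0031425 kg m^2; centre at d = 0.62 m, so I = I_cm + Md² gives I = 0.0031425 + (0.315)(0.62)² = 0.12423 kg m^2.
Total I = 0.87205 + 0.12423 = 0.99628 kg m^2.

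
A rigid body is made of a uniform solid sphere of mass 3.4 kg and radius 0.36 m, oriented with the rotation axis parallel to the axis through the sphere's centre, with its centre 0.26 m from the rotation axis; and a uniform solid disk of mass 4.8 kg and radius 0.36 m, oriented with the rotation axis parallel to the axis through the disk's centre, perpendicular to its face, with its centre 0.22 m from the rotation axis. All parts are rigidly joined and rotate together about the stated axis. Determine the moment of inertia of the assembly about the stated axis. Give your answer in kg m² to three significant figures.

Solid sphere: I_cm = (2/5)MR² = (2/5)(3.4)(0.36)² = 0.17626 kg m²; centre at d = 0.26 m, so I = I_cm + Md² gives I = 0.17626 + (3.4)(0.26)² = 0.4061 kg m².
Solid disk: I_cm = (1/2)MR² = (1/2)(4.8)(0.36)² = 0.31104 kg m²; centre at d = 0.22 m, so I = I_cm + Md² gives I = 0.31104 + (4.8)(0.22)² = 0.54336 kg m².
Total I = 0.4061 + 0.54336 = 0.94946 kg m².

0.949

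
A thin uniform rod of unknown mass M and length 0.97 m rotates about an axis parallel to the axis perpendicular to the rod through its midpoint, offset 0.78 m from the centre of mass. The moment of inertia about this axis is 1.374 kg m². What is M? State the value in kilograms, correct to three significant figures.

I = I_cm + Md² = (1/12)ML² + Md² = M·[0.0833333·(0.97)² + (0.78)²] = M·0.68681.
So M = 1.374 / 0.68681 = 2.0006 kg.

2.00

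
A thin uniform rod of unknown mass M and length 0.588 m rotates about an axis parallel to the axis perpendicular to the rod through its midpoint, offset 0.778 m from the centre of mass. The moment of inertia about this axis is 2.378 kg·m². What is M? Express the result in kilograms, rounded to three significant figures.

3.75

I = I_cm + Md² = (1/12)ML² + Md² = M·[0.0833333·(0.588)² + (0.778)²] = M·0.6341.
So M = 2.378 / 0.6341 = 3.7502 kg.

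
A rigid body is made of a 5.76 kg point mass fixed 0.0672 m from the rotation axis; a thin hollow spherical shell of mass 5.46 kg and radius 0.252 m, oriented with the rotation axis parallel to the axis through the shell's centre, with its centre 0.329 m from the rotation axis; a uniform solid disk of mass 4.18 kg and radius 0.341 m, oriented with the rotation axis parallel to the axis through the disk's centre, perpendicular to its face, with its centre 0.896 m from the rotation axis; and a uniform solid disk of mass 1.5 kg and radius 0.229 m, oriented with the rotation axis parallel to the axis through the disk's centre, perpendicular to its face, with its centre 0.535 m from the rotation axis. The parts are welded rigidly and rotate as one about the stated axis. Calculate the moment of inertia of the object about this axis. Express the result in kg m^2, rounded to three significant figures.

Point mass: I_cm = 0; centre at d = 0.0672 m, so I = I_cm + Md² gives I = 0 + (5.76)(0.0672)² = 0.026011 kg m^2.
Spherical shell: I_cm = (2/3)MR² = (2/3)(5.46)(0.252)² = 0.23115 kg m^2; centre at d = 0.329 m, so I = I_cm + Md² gives I = 0.23115 + (5.46)(0.329)² = 0.82215 kg m^2.
Solid disk: I_cm = (1/2)MR² = (1/2)(4.18)(0.341)² = 0.24303 kg m^2; centre at d = 0.896 m, so I = I_cm + Md² gives I = 0.24303 + (4.18)(0.896)² = 3.5988 kg m^2.
Solid disk: I_cm = (1/2)MR² = (1/2)(1.5)(0.229)² = 0.039331 kg m^2; centre at d = 0.535 m, so I = I_cm + Md² gives I = 0.039331 + (1.5)(0.535)² = 0.46867 kg m^2.
Total I = 0.026011 + 0.82215 + 3.5988 + 0.46867 = 4.9156 kg m^2.

4.92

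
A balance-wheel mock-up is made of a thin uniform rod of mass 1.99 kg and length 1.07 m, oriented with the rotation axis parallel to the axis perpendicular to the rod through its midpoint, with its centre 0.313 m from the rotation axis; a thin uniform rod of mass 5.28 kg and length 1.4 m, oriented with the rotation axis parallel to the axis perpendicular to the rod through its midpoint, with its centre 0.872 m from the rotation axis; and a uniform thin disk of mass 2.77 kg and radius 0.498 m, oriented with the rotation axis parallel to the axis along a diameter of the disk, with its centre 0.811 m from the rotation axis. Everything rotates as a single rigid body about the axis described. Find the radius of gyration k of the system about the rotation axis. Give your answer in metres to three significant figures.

0.850

Thin rod: I_cm = (1/12)ML² = (1/12)(1.99)(1.07)² = 0.18986 kg m²; centre at d = 0.313 m, so I = I_cm + Md² gives I = 0.18986 + (1.99)(0.313)² = 0.38482 kg m².
Thin rod: I_cm = (1/12)ML² = (1/12)(5.28)(1.4)² = 0.8624 kg m²; centre at d = 0.872 m, so I = I_cm + Md² gives I = 0.8624 + (5.28)(0.872)² = 4.8772 kg m².
Thin disk: I_cm = (1/4)MR² = (1/4)(2.77)(0.498)² = 0.17174 kg m²; centre at d = 0.811 m, so I = I_cm + Md² gives I = 0.17174 + (2.77)(0.811)² = 1.9936 kg m².
Total I = 7.2557 kg m²; total mass M = 10.04 kg.
k = √(I/M) = √(7.2557/10.04) = 0.8501 m.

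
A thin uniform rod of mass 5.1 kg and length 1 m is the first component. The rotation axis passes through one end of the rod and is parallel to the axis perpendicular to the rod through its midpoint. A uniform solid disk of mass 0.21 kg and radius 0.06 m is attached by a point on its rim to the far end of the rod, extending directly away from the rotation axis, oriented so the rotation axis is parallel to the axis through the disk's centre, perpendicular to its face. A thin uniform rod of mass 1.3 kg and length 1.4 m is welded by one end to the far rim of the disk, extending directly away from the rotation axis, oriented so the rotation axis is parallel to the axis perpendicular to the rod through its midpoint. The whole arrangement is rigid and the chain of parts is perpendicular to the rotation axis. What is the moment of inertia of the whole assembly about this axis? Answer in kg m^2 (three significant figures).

6.45

Thin rod: I_cm = (1/12)ML² = (1/12)(5.1)(1)² = 0.425 kg m^2; centre at d = 0.5 m, so I = I_cm + Md² gives I = 0.425 + (5.1)(0.5)² = 1.7 kg m^2.
Solid disk: I_cm = (1/2)MR² = (1/2)(0.21)(0.06)² = 0.000378 kg m^2; centre at d = 0.5 + 0.5 + 0.06 = 1.06 m, so I = I_cm + Md² gives I = 0.000378 + (0.21)(1.06)² = 0.23633 kg m^2.
Thin rod: I_cm = (1/12)ML² = (1/12)(1.3)(1.4)² = 0.21233 kg m^2; centre at d = 0.5 + 0.5 + 0.06 + 0.06 + 0.7 = 1.82 m, so I = I_cm + Md² gives I = 0.21233 + (1.3)(1.82)² = 4.5185 kg m^2.
Total I = 1.7 + 0.23633 + 4.5185 = 6.4548 kg m^2.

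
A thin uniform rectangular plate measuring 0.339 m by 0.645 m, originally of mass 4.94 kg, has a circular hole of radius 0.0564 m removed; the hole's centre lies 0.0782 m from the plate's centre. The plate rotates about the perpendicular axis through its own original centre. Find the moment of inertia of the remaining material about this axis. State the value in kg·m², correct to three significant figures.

Unpierced body about its centre: I₀ = (1/12)M(a²+b²) = (1/12)(4.94)[(0.339)² + (0.645)²] = 0.21857 kg·m².
The removed disk has mass m = M·πr²/(ab) = (4.94)·π(0.0564)²/(0.339·0.645) = 0.22577 kg (same uniform areal density).
Its moment of inertia about the rotation axis (parallel-axis theorem): I_hole = (1/2)mr² + md² = (1/2)(0.22577)(0.0564)² + (0.22577)(0.0782)² = 0.0017398 kg·m².
Treating the hole as negative mass, I = I₀ − I_hole = 0.21857 − 0.0017398 = 0.21683 kg·m².

0.217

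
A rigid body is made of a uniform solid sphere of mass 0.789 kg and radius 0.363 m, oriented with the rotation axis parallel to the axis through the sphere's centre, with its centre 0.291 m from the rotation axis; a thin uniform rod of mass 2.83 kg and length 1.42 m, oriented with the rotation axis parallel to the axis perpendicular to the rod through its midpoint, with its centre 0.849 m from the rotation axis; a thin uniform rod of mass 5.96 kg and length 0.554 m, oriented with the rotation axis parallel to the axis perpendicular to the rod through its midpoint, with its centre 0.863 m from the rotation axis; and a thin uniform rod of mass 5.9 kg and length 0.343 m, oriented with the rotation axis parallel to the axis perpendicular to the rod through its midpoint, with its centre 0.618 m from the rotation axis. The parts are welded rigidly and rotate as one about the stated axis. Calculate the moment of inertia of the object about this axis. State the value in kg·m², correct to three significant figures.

9.53

Solid sphere: I_cm = (2/5)MR² = (2/5)(0.789)(0.363)² = 0.041586 kg·m²; centre at d = 0.291 m, so the parallel axis theorem gives I = 0.041586 + (0.789)(0.291)² = 0.1084 kg·m².
Thin rod: I_cm = (1/12)ML² = (1/12)(2.83)(1.42)² = 0.47553 kg·m²; centre at d = 0.849 m, so the parallel axis theorem gives I = 0.47553 + (2.83)(0.849)² = 2.5154 kg·m².
Thin rod: I_cm = (1/12)ML² = (1/12)(5.96)(0.554)² = 0.15243 kg·m²; centre at d = 0.863 m, so the parallel axis theorem gives I = 0.15243 + (5.96)(0.863)² = 4.5913 kg·m².
Thin rod: I_cm = (1/12)ML² = (1/12)(5.9)(0.343)² = 0.057844 kg·m²; centre at d = 0.618 m, so the parallel axis theorem gives I = 0.057844 + (5.9)(0.618)² = 2.3112 kg·m².
Total I = 0.1084 + 2.5154 + 4.5913 + 2.3112 = 9.5263 kg·m².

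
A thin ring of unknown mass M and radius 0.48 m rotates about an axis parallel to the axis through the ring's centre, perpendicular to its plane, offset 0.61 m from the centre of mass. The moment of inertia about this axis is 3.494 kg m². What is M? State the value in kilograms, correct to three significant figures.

5.80

I = I_cm + Md² = MR² + Md² = M·[1·(0.48)² + (0.61)²] = M·0.6025.
So M = 3.494 / 0.6025 = 5.7992 kg.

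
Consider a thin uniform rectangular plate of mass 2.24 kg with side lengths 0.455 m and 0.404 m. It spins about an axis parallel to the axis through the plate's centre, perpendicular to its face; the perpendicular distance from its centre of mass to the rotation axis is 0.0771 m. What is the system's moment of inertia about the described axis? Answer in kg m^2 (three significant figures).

0.0824

I_cm = (1/12)M(a²+b²) = (1/12)(2.24)[(0.455)² + (0.404)²] = 0.069112 kg m^2; centre at d = 0.0771 m, so the parallel axis theorem gives I = 0.069112 + (2.24)(0.0771)² = 0.082427 kg m^2.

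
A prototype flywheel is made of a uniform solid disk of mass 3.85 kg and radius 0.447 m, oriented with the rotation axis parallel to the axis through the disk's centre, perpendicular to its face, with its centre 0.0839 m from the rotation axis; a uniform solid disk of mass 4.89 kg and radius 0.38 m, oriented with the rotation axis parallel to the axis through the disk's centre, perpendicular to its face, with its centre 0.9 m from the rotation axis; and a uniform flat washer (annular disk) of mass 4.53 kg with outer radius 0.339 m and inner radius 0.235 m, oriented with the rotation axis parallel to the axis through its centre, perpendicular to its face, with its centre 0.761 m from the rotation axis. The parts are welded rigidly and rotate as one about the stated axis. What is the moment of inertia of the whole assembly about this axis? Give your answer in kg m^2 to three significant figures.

7.73

Solid disk: I_cm = (1/2)MR² = (1/2)(3.85)(0.447)² = 0.38463 kg m^2; centre at d = 0.0839 m, so the parallel axis theorem gives I = 0.38463 + (3.85)(0.0839)² = 0.41173 kg m^2.
Solid disk: I_cm = (1/2)MR² = (1/2)(4.89)(0.38)² = 0.35306 kg m^2; centre at d = 0.9 m, so the parallel axis theorem gives I = 0.35306 + (4.89)(0.9)² = 4.314 kg m^2.
Annular disk: I_cm = (1/2)M(R²+r²) = (1/2)(4.53)[(0.339)² + (0.235)²] = 0.38538 kg m^2; centre at d = 0.761 m, so the parallel axis theorem gives I = 0.38538 + (4.53)(0.761)² = 3.0088 kg m^2.
Total I = 0.41173 + 4.314 + 3.0088 = 7.7345 kg m^2.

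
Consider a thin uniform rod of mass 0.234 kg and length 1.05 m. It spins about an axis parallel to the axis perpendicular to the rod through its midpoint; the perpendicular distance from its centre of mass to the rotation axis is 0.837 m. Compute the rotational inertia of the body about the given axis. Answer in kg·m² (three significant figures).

I_cm = (1/12)ML² = (1/12)(0.234)(1.05)² = 0.021499 kg·m²; centre at d = 0.837 m, so the parallel axis theorem gives I = 0.021499 + (0.234)(0.837)² = 0.18543 kg·m².

0.185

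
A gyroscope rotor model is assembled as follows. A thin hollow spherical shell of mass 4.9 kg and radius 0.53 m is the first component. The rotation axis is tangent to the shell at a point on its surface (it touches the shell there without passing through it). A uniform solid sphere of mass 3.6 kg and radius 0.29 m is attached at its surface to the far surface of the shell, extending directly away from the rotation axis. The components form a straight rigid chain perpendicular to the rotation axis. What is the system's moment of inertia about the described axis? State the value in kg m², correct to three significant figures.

Spherical shell: I_cm = (2/3)MR² = (2/3)(4.9)(0.53)² = 0.91761 kg m²; centre at d = 0.53 m, so the parallel axis theorem gives I = 0.91761 + (4.9)(0.53)² = 2.294 kg m².
Solid sphere: I_cm = (2/5)MR² = (2/5)(3.6)(0.29)² = 0.1211 kg m²; centre at d = 0.53 + 0.53 + 0.29 = 1.35 m, so the parallel axis theorem gives I = 0.1211 + (3.6)(1.35)² = 6.6821 kg m².
Total I = 2.294 + 6.6821 = 8.9761 kg m².

8.98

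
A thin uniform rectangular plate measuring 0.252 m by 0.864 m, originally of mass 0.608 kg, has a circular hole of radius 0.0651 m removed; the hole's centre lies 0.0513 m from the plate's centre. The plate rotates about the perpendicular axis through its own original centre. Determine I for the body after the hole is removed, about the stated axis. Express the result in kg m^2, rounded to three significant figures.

Unpierced body about its centre: I₀ = (1/12)M(a²+b²) = (1/12)(0.608)[(0.252)² + (0.864)²] = 0.04104 kg m^2.
The removed disk has mass m = M·πr²/(ab) = (0.608)·π(0.0651)²/(0.252·0.864) = 0.037179 kg (same uniform areal density).
Its moment of inertia about the rotation axis (parallel-axis theorem): I_hole = (1/2)mr² + md² = (1/2)(0.037179)(0.0651)² + (0.037179)(0.0513)² = 0.00017663 kg m^2.
Treating the hole as negative mass, I = I₀ − I_hole = 0.04104 − 0.00017663 = 0.040863 kg m^2.

0.0409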